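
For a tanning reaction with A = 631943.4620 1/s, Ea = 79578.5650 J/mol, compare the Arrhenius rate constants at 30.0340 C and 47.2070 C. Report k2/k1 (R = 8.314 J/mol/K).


T1 = 30.0340 + 273.15 = 303.1840 K; T2 = 47.2070 + 273.15 = 320.3570 K
k1 = A * exp(-Ea/(R*T1)) = 631943.4620 * exp(-79578.5650/(8.314*303.1840)) = 1.2298e-08 1/s
k2 = A * exp(-Ea/(R*T2)) = 631943.4620 * exp(-79578.5650/(8.314*320.3570)) = 6.6806e-08 1/s
k2/k1 = 6.6806e-08 / 1.2298e-08 = 5.4323


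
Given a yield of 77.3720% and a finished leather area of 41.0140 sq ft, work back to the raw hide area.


Formula: raw = finished * 100 / yield
Substituting: raw = 41.0140 * 100 / 77.3720
Result: 53.0088 sq ft


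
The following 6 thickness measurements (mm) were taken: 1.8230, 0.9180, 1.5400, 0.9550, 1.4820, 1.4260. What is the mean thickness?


Formula: Average = sum / n
Substituting: Average = 8.1440 / 6
Result: 1.3573 mm


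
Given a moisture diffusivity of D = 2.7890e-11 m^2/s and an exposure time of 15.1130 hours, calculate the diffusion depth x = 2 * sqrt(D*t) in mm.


t = 15.1130 hr * 3600 = 54406.8000 s
D * t = 2.7890e-11 * 54406.8000 = 1.5174e-06
x = 2 * sqrt(D*t) = 2 * sqrt(1.5174e-06) = 0.00246366 m = 2.4637 mm


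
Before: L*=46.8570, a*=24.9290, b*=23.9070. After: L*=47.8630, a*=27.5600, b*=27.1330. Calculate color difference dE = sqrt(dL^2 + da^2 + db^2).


dL = 1.0060, da = 2.6310, db = 3.2260
dE = sqrt(1.0060^2 + 2.6310^2 + 3.2260^2) = 4.2827


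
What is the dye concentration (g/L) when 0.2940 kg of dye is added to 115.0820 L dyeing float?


Formula: Conc = dye_mass(kg) / volume(L) * 1000
Substituting: Conc = 0.2940 / 115.0820 * 1000
Result: 2.5547 g/L


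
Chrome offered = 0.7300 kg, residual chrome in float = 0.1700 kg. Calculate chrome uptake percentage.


Formula: Uptake = (offered - residual) / offered * 100
Substituting: Uptake = (0.7300 - 0.1700) / 0.7300 * 100
Result: 76.7123 %


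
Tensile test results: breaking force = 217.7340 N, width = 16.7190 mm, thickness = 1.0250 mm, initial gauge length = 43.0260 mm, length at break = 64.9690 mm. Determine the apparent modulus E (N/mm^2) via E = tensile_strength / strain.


TS = F / (w * t) = 217.7340 / (16.7190 * 1.0250) = 12.7055 N/mm^2
strain = (Lf - L0) / L0 = (64.9690 - 43.0260) / 43.0260 = 0.5100
E = TS / strain = 12.7055 / 0.5100 = 24.9131 N/mm^2


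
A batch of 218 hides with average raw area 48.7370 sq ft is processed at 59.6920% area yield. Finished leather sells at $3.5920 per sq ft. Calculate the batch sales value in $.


Raw_total = N * avg_area = 218 * 48.7370 = 10624.6660 sq ft
Finished = Raw_total * yield / 100 = 10624.6660 * 59.6920 / 100 = 6342.0756 sq ft
Value = Finished * price = 6342.0756 * 3.5920 = 22780.7357 $


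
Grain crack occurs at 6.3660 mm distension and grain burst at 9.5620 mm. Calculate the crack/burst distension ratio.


Formula: Ratio = crack / burst
Substituting: Ratio = 6.3660 / 9.5620
Result: 0.6658


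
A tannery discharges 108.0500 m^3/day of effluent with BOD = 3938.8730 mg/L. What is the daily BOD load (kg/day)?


Formula: BOD_load = volume * conc / 1000
Substituting: BOD_load = 108.0500 * 3938.8730 / 1000
Result: 425.5952 kg/day


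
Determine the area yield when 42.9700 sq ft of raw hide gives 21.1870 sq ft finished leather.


Formula: Yield = finished / raw * 100
Substituting: Yield = 21.1870 / 42.9700 * 100
Result: 49.3065 %


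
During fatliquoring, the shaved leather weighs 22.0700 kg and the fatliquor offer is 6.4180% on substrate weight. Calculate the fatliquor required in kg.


Formula: Fat = substrate * pct / 100
Substituting: Fat = 22.0700 * 6.4180 / 100
Result: 1.4165 kg


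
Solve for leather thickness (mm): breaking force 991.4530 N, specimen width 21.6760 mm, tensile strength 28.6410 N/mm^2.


Formula: t = F / (TS * w)
Substituting: t = 991.4530 / (28.6410 * 21.6760)
Result: 1.5970 mm


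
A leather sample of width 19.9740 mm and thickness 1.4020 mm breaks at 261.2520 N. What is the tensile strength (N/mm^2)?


Formula: TS = force / (width * thickness)
Substituting: TS = 261.2520 / (19.9740 * 1.4020)
Result: 9.3292 N/mm^2


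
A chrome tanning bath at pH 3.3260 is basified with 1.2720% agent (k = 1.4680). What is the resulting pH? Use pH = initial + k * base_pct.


Formula: pH_final = pH_initial + k * base_pct
Substituting: pH_final = 3.3260 + 1.4680 * 1.2720
Result: 5.1933


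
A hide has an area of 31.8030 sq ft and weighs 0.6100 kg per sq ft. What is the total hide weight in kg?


Formula: Weight = area * weight_per_sqft
Substituting: Weight = 31.8030 * 0.6100
Result: 19.3998 kg


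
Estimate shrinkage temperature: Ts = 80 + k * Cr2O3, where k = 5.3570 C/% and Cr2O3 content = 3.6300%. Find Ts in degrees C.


Formula: Ts = 80 + k * Cr2O3
Substituting: Ts = 80 + 5.3570 * 3.6300
Result: 99.4459 C


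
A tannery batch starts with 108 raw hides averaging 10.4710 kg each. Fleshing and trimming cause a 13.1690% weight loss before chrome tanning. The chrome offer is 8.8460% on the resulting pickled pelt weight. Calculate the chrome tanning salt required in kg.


Total_raw = N * avg_wt = 108 * 10.4710 = 1130.8680 kg
Substrate = Total_raw * (1 - loss/100) = 1130.8680 * (1 - 13.1690/100) = 981.9440 kg
Chrome = Substrate * pct / 100 = 981.9440 * 8.8460 / 100 = 86.8628 kg


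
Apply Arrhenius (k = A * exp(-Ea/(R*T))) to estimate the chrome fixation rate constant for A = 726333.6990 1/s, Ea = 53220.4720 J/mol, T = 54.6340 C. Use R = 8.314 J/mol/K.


T_K = T_C + 273.15 = 54.6340 + 273.15 = 327.7840 K
exponent = -Ea / (R * T_K) = -53220.4720 / (8.314 * 327.7840) = -19.5290
k = A * exp(exponent) = 726333.6990 * exp(-19.5290) = 0.00239762 1/s


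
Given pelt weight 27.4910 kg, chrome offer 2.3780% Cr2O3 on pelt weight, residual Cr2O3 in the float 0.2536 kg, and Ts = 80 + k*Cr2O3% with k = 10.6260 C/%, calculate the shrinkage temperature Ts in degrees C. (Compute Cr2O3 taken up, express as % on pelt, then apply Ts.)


Offered = pelt * offer_pct / 100 = 27.4910 * 2.3780 / 100 = 0.6537 kg
Uptake = offered - residual = 0.6537 - 0.2536 = 0.4001 kg
Cr2O3% on pelt = uptake / pelt * 100 = 0.4001 / 27.4910 * 100 = 1.4555 %
Ts = 80 + k * Cr2O3% = 80 + 10.6260 * 1.4555 = 95.4663 C


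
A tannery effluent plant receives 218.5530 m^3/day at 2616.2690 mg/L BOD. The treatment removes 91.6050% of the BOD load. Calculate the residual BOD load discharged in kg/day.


Load_in = volume * conc / 1000 = 218.5530 * 2616.2690 / 1000 = 571.7934 kg/day
Removed = Load_in * eff / 100 = 571.7934 * 91.6050 / 100 = 523.7914 kg/day
Load_out = Load_in - Removed = 571.7934 - 523.7914 = 48.0021 kg/day


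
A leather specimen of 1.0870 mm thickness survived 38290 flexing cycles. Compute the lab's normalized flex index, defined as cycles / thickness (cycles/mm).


Formula: Index = cycles / thickness
Substituting: Index = 38290 / 1.0870
Result: 35225.3910 cycles/mm


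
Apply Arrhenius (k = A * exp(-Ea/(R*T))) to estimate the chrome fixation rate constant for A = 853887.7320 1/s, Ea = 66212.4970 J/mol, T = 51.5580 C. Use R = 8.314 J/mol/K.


T_K = T_C + 273.15 = 51.5580 + 273.15 = 324.7080 K
exponent = -Ea / (R * T_K) = -66212.4970 / (8.314 * 324.7080) = -24.5266
k = A * exp(exponent) = 853887.7320 * exp(-24.5266) = 1.9039e-05 1/s


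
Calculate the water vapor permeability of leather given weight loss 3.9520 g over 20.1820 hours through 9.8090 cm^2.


Formula: WVP = loss / (area * time)
Substituting: WVP = 3.9520 / (9.8090 * 20.1820)
Result: 0.0199631 g/(cm^2*hr)


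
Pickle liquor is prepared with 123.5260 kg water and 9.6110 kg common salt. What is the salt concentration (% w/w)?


Formula: Conc = salt / (water + salt) * 100
Substituting: Conc = 9.6110 / (123.5260 + 9.6110) * 100
Result: 7.2189 %


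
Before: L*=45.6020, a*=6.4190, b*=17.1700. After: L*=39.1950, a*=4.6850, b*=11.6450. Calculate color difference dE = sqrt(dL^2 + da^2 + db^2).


dL = -6.4070, da = -1.7340, db = -5.5250
dE = sqrt((-6.4070)^2 + (-1.7340)^2 + (-5.5250)^2) = 8.6361


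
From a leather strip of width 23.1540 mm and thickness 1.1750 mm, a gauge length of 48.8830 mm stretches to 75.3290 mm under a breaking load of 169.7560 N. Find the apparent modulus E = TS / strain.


TS = F / (w * t) = 169.7560 / (23.1540 * 1.1750) = 6.2397 N/mm^2
strain = (Lf - L0) / L0 = (75.3290 - 48.8830) / 48.8830 = 0.5410
E = TS / strain = 6.2397 / 0.5410 = 11.5334 N/mm^2


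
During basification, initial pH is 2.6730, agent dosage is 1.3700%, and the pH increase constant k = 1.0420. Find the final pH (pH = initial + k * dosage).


Formula: pH_final = pH_initial + k * base_pct
Substituting: pH_final = 2.6730 + 1.0420 * 1.3700
Result: 4.1005


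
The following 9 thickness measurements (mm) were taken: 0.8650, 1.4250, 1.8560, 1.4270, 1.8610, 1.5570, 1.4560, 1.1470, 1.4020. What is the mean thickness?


Formula: Average = sum / n
Substituting: Average = 12.9960 / 9
Result: 1.4440 mm


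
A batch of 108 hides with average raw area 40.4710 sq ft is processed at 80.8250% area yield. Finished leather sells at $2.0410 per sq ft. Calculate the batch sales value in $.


Raw_total = N * avg_area = 108 * 40.4710 = 4370.8680 sq ft
Finished = Raw_total * yield / 100 = 4370.8680 * 80.8250 / 100 = 3532.7541 sq ft
Value = Finished * price = 3532.7541 * 2.0410 = 7210.3510 $


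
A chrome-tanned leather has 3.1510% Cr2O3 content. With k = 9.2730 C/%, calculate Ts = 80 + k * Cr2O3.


Formula: Ts = 80 + k * Cr2O3
Substituting: Ts = 80 + 9.2730 * 3.1510
Result: 109.2192 C


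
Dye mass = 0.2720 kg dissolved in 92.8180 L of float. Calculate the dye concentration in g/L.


Formula: Conc = dye_mass(kg) / volume(L) * 1000
Substituting: Conc = 0.2720 / 92.8180 * 1000
Result: 2.9305 g/L


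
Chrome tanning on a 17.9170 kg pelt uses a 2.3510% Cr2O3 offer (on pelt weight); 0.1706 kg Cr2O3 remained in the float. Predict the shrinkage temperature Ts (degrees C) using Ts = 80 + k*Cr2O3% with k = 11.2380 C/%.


Offered = pelt * offer_pct / 100 = 17.9170 * 2.3510 / 100 = 0.4212 kg
Uptake = offered - residual = 0.4212 - 0.1706 = 0.2506 kg
Cr2O3% on pelt = uptake / pelt * 100 = 0.2506 / 17.9170 * 100 = 1.3988 %
Ts = 80 + k * Cr2O3% = 80 + 11.2380 * 1.3988 = 95.7201 C


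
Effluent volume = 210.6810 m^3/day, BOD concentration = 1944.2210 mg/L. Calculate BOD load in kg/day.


Formula: BOD_load = volume * conc / 1000
Substituting: BOD_load = 210.6810 * 1944.2210 / 1000
Result: 409.6104 kg/day


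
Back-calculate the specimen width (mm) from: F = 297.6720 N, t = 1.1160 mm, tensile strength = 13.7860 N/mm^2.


Formula: w = F / (TS * t)
Substituting: w = 297.6720 / (13.7860 * 1.1160)
Result: 19.3480 mm


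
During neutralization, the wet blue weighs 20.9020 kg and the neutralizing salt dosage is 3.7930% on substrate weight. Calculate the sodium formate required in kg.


Formula: Neutralizer = substrate * pct / 100
Substituting: Neutralizer = 20.9020 * 3.7930 / 100
Result: 0.7928 kg


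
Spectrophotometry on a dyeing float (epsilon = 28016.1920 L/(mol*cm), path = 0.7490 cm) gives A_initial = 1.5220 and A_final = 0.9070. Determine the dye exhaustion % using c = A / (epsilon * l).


c_initial = A_i / (epsilon * l) = 1.5220 / (28016.1920 * 0.7490) = 7.2531e-05 mol/L
c_final = A_f / (epsilon * l) = 0.9070 / (28016.1920 * 0.7490) = 4.3223e-05 mol/L
Exhaustion = (c_initial - c_final) / c_initial * 100 = (7.2531e-05 - 4.3223e-05) / 7.2531e-05 * 100 = 40.4074 %


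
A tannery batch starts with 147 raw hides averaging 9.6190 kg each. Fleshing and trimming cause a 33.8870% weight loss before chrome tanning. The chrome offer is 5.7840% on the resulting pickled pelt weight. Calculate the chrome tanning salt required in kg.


Total_raw = N * avg_wt = 147 * 9.6190 = 1413.9930 kg
Substrate = Total_raw * (1 - loss/100) = 1413.9930 * (1 - 33.8870/100) = 934.8332 kg
Chrome = Substrate * pct / 100 = 934.8332 * 5.7840 / 100 = 54.0708 kg


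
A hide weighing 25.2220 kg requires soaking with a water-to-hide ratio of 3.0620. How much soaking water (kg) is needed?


Formula: Water = hide_weight * ratio
Substituting: Water = 25.2220 * 3.0620
Result: 77.2298 kg


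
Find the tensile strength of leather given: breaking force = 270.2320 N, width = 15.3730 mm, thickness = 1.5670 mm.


Formula: TS = force / (width * thickness)
Substituting: TS = 270.2320 / (15.3730 * 1.5670)
Result: 11.2178 N/mm^2


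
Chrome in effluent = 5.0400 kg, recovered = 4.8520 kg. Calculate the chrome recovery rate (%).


Formula: Recovery = recovered / input * 100
Substituting: Recovery = 4.8520 / 5.0400 * 100
Result: 96.2698 %


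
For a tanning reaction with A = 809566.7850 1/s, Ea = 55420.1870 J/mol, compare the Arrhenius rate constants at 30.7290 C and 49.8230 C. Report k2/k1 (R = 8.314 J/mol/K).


T1 = 30.7290 + 273.15 = 303.8790 K; T2 = 49.8230 + 273.15 = 322.9730 K
k1 = A * exp(-Ea/(R*T1)) = 809566.7850 * exp(-55420.1870/(8.314*303.8790)) = 2.4075e-04 1/s
k2 = A * exp(-Ea/(R*T2)) = 809566.7850 * exp(-55420.1870/(8.314*322.9730)) = 8.8061e-04 1/s
k2/k1 = 8.8061e-04 / 2.4075e-04 = 3.6577


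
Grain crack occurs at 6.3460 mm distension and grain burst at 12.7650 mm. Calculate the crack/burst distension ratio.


Formula: Ratio = crack / burst
Substituting: Ratio = 6.3460 / 12.7650
Result: 0.4971


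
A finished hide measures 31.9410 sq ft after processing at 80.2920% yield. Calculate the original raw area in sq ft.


Formula: raw = finished * 100 / yield
Substituting: raw = 31.9410 * 100 / 80.2920
Result: 39.7810 sq ft


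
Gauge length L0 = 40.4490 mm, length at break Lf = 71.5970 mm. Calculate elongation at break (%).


Formula: Elongation = (Lf - L0) / L0 * 100
Substituting: Elongation = (71.5970 - 40.4490) / 40.4490 * 100
Result: 77.0056 %


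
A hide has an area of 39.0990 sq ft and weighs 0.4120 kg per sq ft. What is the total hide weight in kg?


Formula: Weight = area * weight_per_sqft
Substituting: Weight = 39.0990 * 0.4120
Result: 16.1088 kg


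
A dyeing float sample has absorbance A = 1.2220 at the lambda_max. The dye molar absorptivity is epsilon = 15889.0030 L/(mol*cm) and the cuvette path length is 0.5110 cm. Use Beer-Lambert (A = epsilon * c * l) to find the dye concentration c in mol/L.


Formula: c = A / (epsilon * l)
Substituting: c = 1.2220 / (15889.0030 * 0.5110)
Result: 1.5051e-04 mol/L


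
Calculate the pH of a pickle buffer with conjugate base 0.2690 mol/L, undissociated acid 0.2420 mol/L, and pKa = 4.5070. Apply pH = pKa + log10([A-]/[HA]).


ratio = [A-] / [HA] = 0.2690 / 0.2420 = 1.1116
log10(ratio) = 0.0459369
pH = pKa + log10(ratio) = 4.5070 + 0.0459369 = 4.5529


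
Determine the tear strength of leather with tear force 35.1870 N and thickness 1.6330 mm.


Formula: Tear strength = force / thickness
Substituting: Tear strength = 35.1870 / 1.6330
Result: 21.5475 N/mm


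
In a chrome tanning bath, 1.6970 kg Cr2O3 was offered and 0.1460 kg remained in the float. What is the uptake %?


Formula: Uptake = (offered - residual) / offered * 100
Substituting: Uptake = (1.6970 - 0.1460) / 1.6970 * 100
Result: 91.3966 %


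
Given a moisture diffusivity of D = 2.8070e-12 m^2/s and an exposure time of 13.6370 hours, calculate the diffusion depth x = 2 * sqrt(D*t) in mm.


t = 13.6370 hr * 3600 = 49093.2000 s
D * t = 2.8070e-12 * 49093.2000 = 1.3780e-07
x = 2 * sqrt(D*t) = 2 * sqrt(1.3780e-07) = 7.4244e-04 m = 0.7424 mm


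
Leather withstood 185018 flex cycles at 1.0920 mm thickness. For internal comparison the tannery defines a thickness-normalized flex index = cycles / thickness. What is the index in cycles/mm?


Formula: Index = cycles / thickness
Substituting: Index = 185018 / 1.0920
Result: 169430.4029 cycles/mm


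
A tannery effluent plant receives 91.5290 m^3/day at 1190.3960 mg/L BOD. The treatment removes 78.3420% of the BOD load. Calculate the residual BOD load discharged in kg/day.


Load_in = volume * conc / 1000 = 91.5290 * 1190.3960 / 1000 = 108.9558 kg/day
Removed = Load_in * eff / 100 = 108.9558 * 78.3420 / 100 = 85.3581 kg/day
Load_out = Load_in - Removed = 108.9558 - 85.3581 = 23.5976 kg/day


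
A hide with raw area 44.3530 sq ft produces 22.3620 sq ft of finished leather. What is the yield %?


Formula: Yield = finished / raw * 100
Substituting: Yield = 22.3620 / 44.3530 * 100
Result: 50.4182 %


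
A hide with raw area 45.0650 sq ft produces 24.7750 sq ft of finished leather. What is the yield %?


Formula: Yield = finished / raw * 100
Substituting: Yield = 24.7750 / 45.0650 * 100
Result: 54.9761 %


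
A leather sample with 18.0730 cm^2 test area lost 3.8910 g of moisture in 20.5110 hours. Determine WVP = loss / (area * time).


Formula: WVP = loss / (area * time)
Substituting: WVP = 3.8910 / (18.0730 * 20.5110)
Result: 0.0104965 g/(cm^2*hr)


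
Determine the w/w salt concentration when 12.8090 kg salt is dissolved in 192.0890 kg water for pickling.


Formula: Conc = salt / (water + salt) * 100
Substituting: Conc = 12.8090 / (192.0890 + 12.8090) * 100
Result: 6.2514 %


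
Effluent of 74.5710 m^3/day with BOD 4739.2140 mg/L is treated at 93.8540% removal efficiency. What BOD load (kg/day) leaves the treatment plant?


Load_in = volume * conc / 1000 = 74.5710 * 4739.2140 / 1000 = 353.4079 kg/day
Removed = Load_in * eff / 100 = 353.4079 * 93.8540 / 100 = 331.6875 kg/day
Load_out = Load_in - Removed = 353.4079 - 331.6875 = 21.7205 kg/day


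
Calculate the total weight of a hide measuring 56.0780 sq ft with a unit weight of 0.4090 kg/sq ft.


Formula: Weight = area * weight_per_sqft
Substituting: Weight = 56.0780 * 0.4090
Result: 22.9359 kg


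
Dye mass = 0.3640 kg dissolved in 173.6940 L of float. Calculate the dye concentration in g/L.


Formula: Conc = dye_mass(kg) / volume(L) * 1000
Substituting: Conc = 0.3640 / 173.6940 * 1000
Result: 2.0956 g/L


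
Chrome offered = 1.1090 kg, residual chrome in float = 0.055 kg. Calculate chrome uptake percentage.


Formula: Uptake = (offered - residual) / offered * 100
Substituting: Uptake = (1.1090 - 0.055) / 1.1090 * 100
Result: 95.0406 %


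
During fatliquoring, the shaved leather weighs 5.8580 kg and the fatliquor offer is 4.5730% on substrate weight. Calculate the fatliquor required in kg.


Formula: Fat = substrate * pct / 100
Substituting: Fat = 5.8580 * 4.5730 / 100
Result: 0.2679 kg


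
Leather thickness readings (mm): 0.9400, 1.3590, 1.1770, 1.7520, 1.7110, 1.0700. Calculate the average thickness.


Formula: Average = sum / n
Substituting: Average = 8.0090 / 6
Result: 1.3348 mm


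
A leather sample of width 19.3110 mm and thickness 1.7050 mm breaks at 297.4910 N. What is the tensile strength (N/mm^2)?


Formula: TS = force / (width * thickness)
Substituting: TS = 297.4910 / (19.3110 * 1.7050)
Result: 9.0353 N/mm^2


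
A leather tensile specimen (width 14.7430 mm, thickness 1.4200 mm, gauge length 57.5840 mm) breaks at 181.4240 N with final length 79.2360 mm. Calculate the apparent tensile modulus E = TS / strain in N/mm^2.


TS = F / (w * t) = 181.4240 / (14.7430 * 1.4200) = 8.6660 N/mm^2
strain = (Lf - L0) / L0 = (79.2360 - 57.5840) / 57.5840 = 0.3760
E = TS / strain = 8.6660 / 0.3760 = 23.0475 N/mm^2


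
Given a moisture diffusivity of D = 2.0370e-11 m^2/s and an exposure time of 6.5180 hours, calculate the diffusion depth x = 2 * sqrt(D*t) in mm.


t = 6.5180 hr * 3600 = 23464.8000 s
D * t = 2.0370e-11 * 23464.8000 = 4.7798e-07
x = 2 * sqrt(D*t) = 2 * sqrt(4.7798e-07) = 0.00138272 m = 1.3827 mm


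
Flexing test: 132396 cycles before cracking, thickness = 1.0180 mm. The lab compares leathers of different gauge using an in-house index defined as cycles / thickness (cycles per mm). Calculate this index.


Formula: Index = cycles / thickness
Substituting: Index = 132396 / 1.0180
Result: 130055.0098 cycles/mm


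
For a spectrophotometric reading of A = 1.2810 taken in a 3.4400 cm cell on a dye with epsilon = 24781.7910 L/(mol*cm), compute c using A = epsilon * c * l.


Formula: c = A / (epsilon * l)
Substituting: c = 1.2810 / (24781.7910 * 3.4400)
Result: 1.5027e-05 mol/L


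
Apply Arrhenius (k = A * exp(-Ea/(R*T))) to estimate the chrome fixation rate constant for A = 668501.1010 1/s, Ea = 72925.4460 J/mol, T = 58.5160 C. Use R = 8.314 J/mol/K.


T_K = T_C + 273.15 = 58.5160 + 273.15 = 331.6660 K
exponent = -Ea / (R * T_K) = -72925.4460 / (8.314 * 331.6660) = -26.4465
k = A * exp(exponent) = 668501.1010 * exp(-26.4465) = 2.1854e-06 1/s


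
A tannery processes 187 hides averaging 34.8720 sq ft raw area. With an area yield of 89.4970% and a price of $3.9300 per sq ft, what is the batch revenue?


Raw_total = N * avg_area = 187 * 34.8720 = 6521.0640 sq ft
Finished = Raw_total * yield / 100 = 6521.0640 * 89.4970 / 100 = 5836.1566 sq ft
Value = Finished * price = 5836.1566 * 3.9300 = 22936.0956 $


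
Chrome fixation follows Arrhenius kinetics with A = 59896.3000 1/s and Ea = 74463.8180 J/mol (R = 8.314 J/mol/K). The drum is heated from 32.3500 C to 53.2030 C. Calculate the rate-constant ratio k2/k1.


T1 = 32.3500 + 273.15 = 305.5000 K; T2 = 53.2030 + 273.15 = 326.3530 K
k1 = A * exp(-Ea/(R*T1)) = 59896.3000 * exp(-74463.8180/(8.314*305.5000)) = 1.1093e-08 1/s
k2 = A * exp(-Ea/(R*T2)) = 59896.3000 * exp(-74463.8180/(8.314*326.3530)) = 7.2213e-08 1/s
k2/k1 = 7.2213e-08 / 1.1093e-08 = 6.5097


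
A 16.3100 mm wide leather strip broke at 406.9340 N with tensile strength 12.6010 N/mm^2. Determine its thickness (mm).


Formula: t = F / (TS * w)
Substituting: t = 406.9340 / (12.6010 * 16.3100)
Result: 1.9800 mm


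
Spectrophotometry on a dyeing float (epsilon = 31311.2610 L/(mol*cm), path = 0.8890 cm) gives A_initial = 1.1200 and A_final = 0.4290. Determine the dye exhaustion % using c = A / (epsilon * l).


c_initial = A_i / (epsilon * l) = 1.1200 / (31311.2610 * 0.8890) = 4.0236e-05 mol/L
c_final = A_f / (epsilon * l) = 0.4290 / (31311.2610 * 0.8890) = 1.5412e-05 mol/L
Exhaustion = (c_initial - c_final) / c_initial * 100 = (4.0236e-05 - 1.5412e-05) / 4.0236e-05 * 100 = 61.6964 %


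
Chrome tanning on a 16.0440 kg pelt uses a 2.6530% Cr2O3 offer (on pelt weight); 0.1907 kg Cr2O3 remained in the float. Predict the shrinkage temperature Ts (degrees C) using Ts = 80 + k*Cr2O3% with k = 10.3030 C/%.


Offered = pelt * offer_pct / 100 = 16.0440 * 2.6530 / 100 = 0.4256 kg
Uptake = offered - residual = 0.4256 - 0.1907 = 0.2349 kg
Cr2O3% on pelt = uptake / pelt * 100 = 0.2349 / 16.0440 * 100 = 1.4644 %
Ts = 80 + k * Cr2O3% = 80 + 10.3030 * 1.4644 = 95.0876 C


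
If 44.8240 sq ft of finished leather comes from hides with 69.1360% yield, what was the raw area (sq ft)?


Formula: raw = finished * 100 / yield
Substituting: raw = 44.8240 * 100 / 69.1360
Result: 64.8345 sq ft


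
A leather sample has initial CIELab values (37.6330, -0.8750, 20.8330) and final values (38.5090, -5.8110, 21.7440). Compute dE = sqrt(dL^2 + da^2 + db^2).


dL = 0.8760, da = -4.9360, db = 0.9110
dE = sqrt(0.8760^2 + (-4.9360)^2 + 0.9110^2) = 5.0952


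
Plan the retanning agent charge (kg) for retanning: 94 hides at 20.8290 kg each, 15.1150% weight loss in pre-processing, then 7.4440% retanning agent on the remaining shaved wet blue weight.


Total_raw = N * avg_wt = 94 * 20.8290 = 1957.9260 kg
Substrate = Total_raw * (1 - loss/100) = 1957.9260 * (1 - 15.1150/100) = 1661.9855 kg
Retan = Substrate * pct / 100 = 1661.9855 * 7.4440 / 100 = 123.7182 kg


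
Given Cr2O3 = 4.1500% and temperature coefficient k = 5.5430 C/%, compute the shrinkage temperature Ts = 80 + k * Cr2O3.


Formula: Ts = 80 + k * Cr2O3
Substituting: Ts = 80 + 5.5430 * 4.1500
Result: 103.0035 C


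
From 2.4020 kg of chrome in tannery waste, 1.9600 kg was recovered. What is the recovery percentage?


Formula: Recovery = recovered / input * 100
Substituting: Recovery = 1.9600 / 2.4020 * 100
Result: 81.5987 %


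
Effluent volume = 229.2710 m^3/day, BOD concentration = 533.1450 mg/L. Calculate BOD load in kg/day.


Formula: BOD_load = volume * conc / 1000
Substituting: BOD_load = 229.2710 * 533.1450 / 1000
Result: 122.2347 kg/day


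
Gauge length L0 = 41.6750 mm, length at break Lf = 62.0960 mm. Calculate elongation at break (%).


Formula: Elongation = (Lf - L0) / L0 * 100
Substituting: Elongation = (62.0960 - 41.6750) / 41.6750 * 100
Result: 49.0006 %


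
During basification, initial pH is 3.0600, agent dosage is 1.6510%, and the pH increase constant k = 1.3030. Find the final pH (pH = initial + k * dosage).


Formula: pH_final = pH_initial + k * base_pct
Substituting: pH_final = 3.0600 + 1.3030 * 1.6510
Result: 5.2113


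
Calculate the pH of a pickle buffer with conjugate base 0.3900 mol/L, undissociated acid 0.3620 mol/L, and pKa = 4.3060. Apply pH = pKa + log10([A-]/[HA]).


ratio = [A-] / [HA] = 0.3900 / 0.3620 = 1.0773
log10(ratio) = 0.032356
pH = pKa + log10(ratio) = 4.3060 + 0.032356 = 4.3384


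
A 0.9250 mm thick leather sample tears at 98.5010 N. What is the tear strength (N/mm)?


Formula: Tear strength = force / thickness
Substituting: Tear strength = 98.5010 / 0.9250
Result: 106.4876 N/mm


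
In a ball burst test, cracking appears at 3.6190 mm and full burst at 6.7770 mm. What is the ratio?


Formula: Ratio = crack / burst
Substituting: Ratio = 3.6190 / 6.7770
Result: 0.5340


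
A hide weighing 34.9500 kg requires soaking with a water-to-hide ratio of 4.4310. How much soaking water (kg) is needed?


Formula: Water = hide_weight * ratio
Substituting: Water = 34.9500 * 4.4310
Result: 154.8635 kg


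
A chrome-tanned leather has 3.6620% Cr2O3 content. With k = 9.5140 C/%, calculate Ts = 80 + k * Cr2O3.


Formula: Ts = 80 + k * Cr2O3
Substituting: Ts = 80 + 9.5140 * 3.6620
Result: 114.8403 C


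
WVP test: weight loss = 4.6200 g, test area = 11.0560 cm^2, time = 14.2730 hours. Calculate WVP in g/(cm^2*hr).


Formula: WVP = loss / (area * time)
Substituting: WVP = 4.6200 / (11.0560 * 14.2730)
Result: 0.0292771 g/(cm^2*hr)


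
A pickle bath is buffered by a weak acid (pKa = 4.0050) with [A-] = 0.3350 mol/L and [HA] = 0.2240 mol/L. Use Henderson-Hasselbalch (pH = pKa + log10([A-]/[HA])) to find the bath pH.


ratio = [A-] / [HA] = 0.3350 / 0.2240 = 1.4955
log10(ratio) = 0.1748
pH = pKa + log10(ratio) = 4.0050 + 0.1748 = 4.1798


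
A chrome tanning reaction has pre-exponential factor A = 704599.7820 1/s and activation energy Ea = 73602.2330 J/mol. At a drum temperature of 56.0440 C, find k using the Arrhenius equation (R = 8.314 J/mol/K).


T_K = T_C + 273.15 = 56.0440 + 273.15 = 329.1940 K
exponent = -Ea / (R * T_K) = -73602.2330 / (8.314 * 329.1940) = -26.8924
k = A * exp(exponent) = 704599.7820 * exp(-26.8924) = 1.4748e-06 1/s


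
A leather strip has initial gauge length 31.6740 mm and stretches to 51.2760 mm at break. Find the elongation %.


Formula: Elongation = (Lf - L0) / L0 * 100
Substituting: Elongation = (51.2760 - 31.6740) / 31.6740 * 100
Result: 61.8867 %


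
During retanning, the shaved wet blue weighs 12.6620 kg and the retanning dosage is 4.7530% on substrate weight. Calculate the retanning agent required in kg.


Formula: Retan = substrate * pct / 100
Substituting: Retan = 12.6620 * 4.7530 / 100
Result: 0.6018 kg


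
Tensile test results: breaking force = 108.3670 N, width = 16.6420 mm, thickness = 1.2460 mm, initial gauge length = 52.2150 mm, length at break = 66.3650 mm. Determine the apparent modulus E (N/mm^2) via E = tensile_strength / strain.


TS = F / (w * t) = 108.3670 / (16.6420 * 1.2460) = 5.2260 N/mm^2
strain = (Lf - L0) / L0 = (66.3650 - 52.2150) / 52.2150 = 0.2710
E = TS / strain = 5.2260 / 0.2710 = 19.2847 N/mm^2


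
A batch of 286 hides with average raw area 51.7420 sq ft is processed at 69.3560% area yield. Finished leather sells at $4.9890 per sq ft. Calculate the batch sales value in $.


Raw_total = N * avg_area = 286 * 51.7420 = 14798.2120 sq ft
Finished = Raw_total * yield / 100 = 14798.2120 * 69.3560 / 100 = 10263.4479 sq ft
Value = Finished * price = 10263.4479 * 4.9890 = 51204.3416 $


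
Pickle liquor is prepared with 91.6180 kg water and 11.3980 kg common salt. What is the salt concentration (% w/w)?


Formula: Conc = salt / (water + salt) * 100
Substituting: Conc = 11.3980 / (91.6180 + 11.3980) * 100
Result: 11.0643 %


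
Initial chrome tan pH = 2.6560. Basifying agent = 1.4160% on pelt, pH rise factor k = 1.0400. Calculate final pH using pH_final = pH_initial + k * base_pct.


Formula: pH_final = pH_initial + k * base_pct
Substituting: pH_final = 2.6560 + 1.0400 * 1.4160
Result: 4.1286


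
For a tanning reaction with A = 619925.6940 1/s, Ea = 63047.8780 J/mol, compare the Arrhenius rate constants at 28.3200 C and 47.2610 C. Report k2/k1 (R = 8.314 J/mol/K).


T1 = 28.3200 + 273.15 = 301.4700 K; T2 = 47.2610 + 273.15 = 320.4110 K
k1 = A * exp(-Ea/(R*T1)) = 619925.6940 * exp(-63047.8780/(8.314*301.4700)) = 7.3767e-06 1/s
k2 = A * exp(-Ea/(R*T2)) = 619925.6940 * exp(-63047.8780/(8.314*320.4110)) = 3.2633e-05 1/s
k2/k1 = 3.2633e-05 / 7.3767e-06 = 4.4238


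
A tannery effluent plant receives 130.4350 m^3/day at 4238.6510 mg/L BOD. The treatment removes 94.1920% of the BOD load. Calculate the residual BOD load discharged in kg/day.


Load_in = volume * conc / 1000 = 130.4350 * 4238.6510 / 1000 = 552.8684 kg/day
Removed = Load_in * eff / 100 = 552.8684 * 94.1920 / 100 = 520.7578 kg/day
Load_out = Load_in - Removed = 552.8684 - 520.7578 = 32.1106 kg/day


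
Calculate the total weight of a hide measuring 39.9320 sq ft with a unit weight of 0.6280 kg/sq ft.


Formula: Weight = area * weight_per_sqft
Substituting: Weight = 39.9320 * 0.6280
Result: 25.0773 kg


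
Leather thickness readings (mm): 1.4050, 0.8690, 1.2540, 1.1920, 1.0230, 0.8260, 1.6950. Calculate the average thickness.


Formula: Average = sum / n
Substituting: Average = 8.2640 / 7
Result: 1.1806 mm


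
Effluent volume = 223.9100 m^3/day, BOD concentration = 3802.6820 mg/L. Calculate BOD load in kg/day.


Formula: BOD_load = volume * conc / 1000
Substituting: BOD_load = 223.9100 * 3802.6820 / 1000
Result: 851.4585 kg/day


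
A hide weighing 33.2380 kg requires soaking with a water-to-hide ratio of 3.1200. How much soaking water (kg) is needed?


Formula: Water = hide_weight * ratio
Substituting: Water = 33.2380 * 3.1200
Result: 103.7026 kg


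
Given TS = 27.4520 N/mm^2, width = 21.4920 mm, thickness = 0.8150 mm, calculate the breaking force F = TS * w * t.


Formula: F = TS * w * t
Substituting: F = 27.4520 * 21.4920 * 0.8150
Result: 480.8487 N


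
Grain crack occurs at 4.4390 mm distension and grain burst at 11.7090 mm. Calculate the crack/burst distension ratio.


Formula: Ratio = crack / burst
Substituting: Ratio = 4.4390 / 11.7090
Result: 0.3791


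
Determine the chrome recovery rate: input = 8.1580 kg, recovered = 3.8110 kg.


Formula: Recovery = recovered / input * 100
Substituting: Recovery = 3.8110 / 8.1580 * 100
Result: 46.7149 %


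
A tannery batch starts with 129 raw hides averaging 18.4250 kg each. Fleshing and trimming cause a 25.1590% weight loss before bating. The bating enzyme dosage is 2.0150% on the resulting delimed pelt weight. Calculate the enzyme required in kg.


Total_raw = N * avg_wt = 129 * 18.4250 = 2376.8250 kg
Substrate = Total_raw * (1 - loss/100) = 2376.8250 * (1 - 25.1590/100) = 1778.8396 kg
Enzyme = Substrate * pct / 100 = 1778.8396 * 2.0150 / 100 = 35.8436 kg


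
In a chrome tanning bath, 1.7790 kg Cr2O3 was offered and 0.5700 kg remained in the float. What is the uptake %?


Formula: Uptake = (offered - residual) / offered * 100
Substituting: Uptake = (1.7790 - 0.5700) / 1.7790 * 100
Result: 67.9595 %


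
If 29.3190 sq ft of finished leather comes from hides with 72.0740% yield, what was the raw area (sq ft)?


Formula: raw = finished * 100 / yield
Substituting: raw = 29.3190 * 100 / 72.0740
Result: 40.6790 sq ft


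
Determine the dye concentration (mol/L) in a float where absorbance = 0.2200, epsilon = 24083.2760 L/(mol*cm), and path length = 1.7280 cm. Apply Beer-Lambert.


Formula: c = A / (epsilon * l)
Substituting: c = 0.2200 / (24083.2760 * 1.7280)
Result: 5.2864e-06 mol/L


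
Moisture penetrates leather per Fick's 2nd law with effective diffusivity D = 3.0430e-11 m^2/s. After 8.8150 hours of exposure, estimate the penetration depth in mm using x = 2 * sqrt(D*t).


t = 8.8150 hr * 3600 = 31734.0000 s
D * t = 3.0430e-11 * 31734.0000 = 9.6567e-07
x = 2 * sqrt(D*t) = 2 * sqrt(9.6567e-07) = 0.00196537 m = 1.9654 mm


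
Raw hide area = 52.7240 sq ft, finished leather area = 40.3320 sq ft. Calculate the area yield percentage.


Formula: Yield = finished / raw * 100
Substituting: Yield = 40.3320 / 52.7240 * 100
Result: 76.4965 %


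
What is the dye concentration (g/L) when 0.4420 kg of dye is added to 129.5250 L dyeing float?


Formula: Conc = dye_mass(kg) / volume(L) * 1000
Substituting: Conc = 0.4420 / 129.5250 * 1000
Result: 3.4125 g/L


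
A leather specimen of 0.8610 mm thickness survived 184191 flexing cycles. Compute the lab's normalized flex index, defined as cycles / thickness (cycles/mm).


Formula: Index = cycles / thickness
Substituting: Index = 184191 / 0.8610
Result: 213926.8293 cycles/mm


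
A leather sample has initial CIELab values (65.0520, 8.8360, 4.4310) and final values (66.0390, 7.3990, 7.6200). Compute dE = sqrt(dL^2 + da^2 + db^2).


dL = 0.9870, da = -1.4370, db = 3.1890
dE = sqrt(0.9870^2 + (-1.4370)^2 + 3.1890^2) = 3.6344


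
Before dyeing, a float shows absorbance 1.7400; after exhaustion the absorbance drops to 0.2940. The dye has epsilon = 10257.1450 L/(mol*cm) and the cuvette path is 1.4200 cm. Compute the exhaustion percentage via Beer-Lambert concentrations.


c_initial = A_i / (epsilon * l) = 1.7400 / (10257.1450 * 1.4200) = 1.1946e-04 mol/L
c_final = A_f / (epsilon * l) = 0.2940 / (10257.1450 * 1.4200) = 2.0185e-05 mol/L
Exhaustion = (c_initial - c_final) / c_initial * 100 = (1.1946e-04 - 2.0185e-05) / 1.1946e-04 * 100 = 83.1034 %


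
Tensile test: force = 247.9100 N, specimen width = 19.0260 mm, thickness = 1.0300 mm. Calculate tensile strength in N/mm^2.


Formula: TS = force / (width * thickness)
Substituting: TS = 247.9100 / (19.0260 * 1.0300)
Result: 12.6505 N/mm^2


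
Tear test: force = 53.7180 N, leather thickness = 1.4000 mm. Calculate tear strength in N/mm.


Formula: Tear strength = force / thickness
Substituting: Tear strength = 53.7180 / 1.4000
Result: 38.3700 N/mm


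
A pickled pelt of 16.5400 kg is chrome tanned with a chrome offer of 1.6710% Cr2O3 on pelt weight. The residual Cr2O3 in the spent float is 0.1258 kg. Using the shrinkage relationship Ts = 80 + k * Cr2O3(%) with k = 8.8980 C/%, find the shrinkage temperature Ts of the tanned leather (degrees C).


Offered = pelt * offer_pct / 100 = 16.5400 * 1.6710 / 100 = 0.2764 kg
Uptake = offered - residual = 0.2764 - 0.1258 = 0.1506 kg
Cr2O3% on pelt = uptake / pelt * 100 = 0.1506 / 16.5400 * 100 = 0.9104 %
Ts = 80 + k * Cr2O3% = 80 + 8.8980 * 0.9104 = 88.1009 C


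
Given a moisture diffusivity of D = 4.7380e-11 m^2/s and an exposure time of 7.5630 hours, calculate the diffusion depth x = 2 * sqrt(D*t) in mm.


t = 7.5630 hr * 3600 = 27226.8000 s
D * t = 4.7380e-11 * 27226.8000 = 1.2900e-06
x = 2 * sqrt(D*t) = 2 * sqrt(1.2900e-06) = 0.00227157 m = 2.2716 mm


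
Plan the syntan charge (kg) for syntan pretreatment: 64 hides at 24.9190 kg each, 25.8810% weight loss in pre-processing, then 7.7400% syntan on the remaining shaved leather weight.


Total_raw = N * avg_wt = 64 * 24.9190 = 1594.8160 kg
Substrate = Total_raw * (1 - loss/100) = 1594.8160 * (1 - 25.8810/100) = 1182.0617 kg
Syntan = Substrate * pct / 100 = 1182.0617 * 7.7400 / 100 = 91.4916 kg


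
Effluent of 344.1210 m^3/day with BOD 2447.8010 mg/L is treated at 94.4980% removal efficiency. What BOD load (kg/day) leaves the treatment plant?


Load_in = volume * conc / 1000 = 344.1210 * 2447.8010 / 1000 = 842.3397 kg/day
Removed = Load_in * eff / 100 = 842.3397 * 94.4980 / 100 = 795.9942 kg/day
Load_out = Load_in - Removed = 842.3397 - 795.9942 = 46.3455 kg/day


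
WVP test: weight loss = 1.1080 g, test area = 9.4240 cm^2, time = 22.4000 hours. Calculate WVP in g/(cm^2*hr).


Formula: WVP = loss / (area * time)
Substituting: WVP = 1.1080 / (9.4240 * 22.4000)
Result: 0.00524876 g/(cm^2*hr)


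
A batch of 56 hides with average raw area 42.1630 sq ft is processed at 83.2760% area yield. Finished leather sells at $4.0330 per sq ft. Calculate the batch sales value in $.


Raw_total = N * avg_area = 56 * 42.1630 = 2361.1280 sq ft
Finished = Raw_total * yield / 100 = 2361.1280 * 83.2760 / 100 = 1966.2530 sq ft
Value = Finished * price = 1966.2530 * 4.0330 = 7929.8982 $


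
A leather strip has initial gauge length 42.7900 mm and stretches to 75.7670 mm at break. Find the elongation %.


Formula: Elongation = (Lf - L0) / L0 * 100
Substituting: Elongation = (75.7670 - 42.7900) / 42.7900 * 100
Result: 77.0671 %


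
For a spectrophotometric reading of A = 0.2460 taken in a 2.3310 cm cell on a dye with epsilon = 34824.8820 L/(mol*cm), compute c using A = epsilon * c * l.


Formula: c = A / (epsilon * l)
Substituting: c = 0.2460 / (34824.8820 * 2.3310)
Result: 3.0304e-06 mol/L


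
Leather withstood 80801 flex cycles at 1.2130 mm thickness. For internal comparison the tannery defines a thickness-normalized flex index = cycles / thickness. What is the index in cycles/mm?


Formula: Index = cycles / thickness
Substituting: Index = 80801 / 1.2130
Result: 66612.5309 cycles/mm


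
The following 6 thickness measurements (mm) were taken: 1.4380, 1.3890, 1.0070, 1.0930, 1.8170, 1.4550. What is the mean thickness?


Formula: Average = sum / n
Substituting: Average = 8.1990 / 6
Result: 1.3665 mm


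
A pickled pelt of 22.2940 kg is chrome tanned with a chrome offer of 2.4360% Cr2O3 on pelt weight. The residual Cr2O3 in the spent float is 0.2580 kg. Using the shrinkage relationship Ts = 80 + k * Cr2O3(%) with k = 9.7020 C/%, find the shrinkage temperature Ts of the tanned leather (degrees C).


Offered = pelt * offer_pct / 100 = 22.2940 * 2.4360 / 100 = 0.5431 kg
Uptake = offered - residual = 0.5431 - 0.2580 = 0.2851 kg
Cr2O3% on pelt = uptake / pelt * 100 = 0.2851 / 22.2940 * 100 = 1.2787 %
Ts = 80 + k * Cr2O3% = 80 + 9.7020 * 1.2787 = 92.4063 C


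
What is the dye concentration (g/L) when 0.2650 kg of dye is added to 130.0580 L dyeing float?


Formula: Conc = dye_mass(kg) / volume(L) * 1000
Substituting: Conc = 0.2650 / 130.0580 * 1000
Result: 2.0376 g/L


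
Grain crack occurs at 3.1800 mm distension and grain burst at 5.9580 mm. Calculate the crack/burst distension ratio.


Formula: Ratio = crack / burst
Substituting: Ratio = 3.1800 / 5.9580
Result: 0.5337


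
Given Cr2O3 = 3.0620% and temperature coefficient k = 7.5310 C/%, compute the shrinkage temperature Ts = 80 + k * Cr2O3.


Formula: Ts = 80 + k * Cr2O3
Substituting: Ts = 80 + 7.5310 * 3.0620
Result: 103.0599 C


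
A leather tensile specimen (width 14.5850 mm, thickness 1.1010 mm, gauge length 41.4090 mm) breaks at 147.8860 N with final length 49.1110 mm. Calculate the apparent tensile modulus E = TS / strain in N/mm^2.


TS = F / (w * t) = 147.8860 / (14.5850 * 1.1010) = 9.2094 N/mm^2
strain = (Lf - L0) / L0 = (49.1110 - 41.4090) / 41.4090 = 0.1860
E = TS / strain = 9.2094 / 0.1860 = 49.5136 N/mm^2


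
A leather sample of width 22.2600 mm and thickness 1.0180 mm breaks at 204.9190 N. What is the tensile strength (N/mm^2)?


Formula: TS = force / (width * thickness)
Substituting: TS = 204.9190 / (22.2600 * 1.0180)
Result: 9.0429 N/mm^2


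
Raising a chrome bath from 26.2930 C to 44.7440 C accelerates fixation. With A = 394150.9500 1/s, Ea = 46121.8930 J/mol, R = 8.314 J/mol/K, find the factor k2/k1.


T1 = 26.2930 + 273.15 = 299.4430 K; T2 = 44.7440 + 273.15 = 317.8940 K
k1 = A * exp(-Ea/(R*T1)) = 394150.9500 * exp(-46121.8930/(8.314*299.4430)) = 0.00354731 1/s
k2 = A * exp(-Ea/(R*T2)) = 394150.9500 * exp(-46121.8930/(8.314*317.8940)) = 0.0103965 1/s
k2/k1 = 0.0103965 / 0.00354731 = 2.9308
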